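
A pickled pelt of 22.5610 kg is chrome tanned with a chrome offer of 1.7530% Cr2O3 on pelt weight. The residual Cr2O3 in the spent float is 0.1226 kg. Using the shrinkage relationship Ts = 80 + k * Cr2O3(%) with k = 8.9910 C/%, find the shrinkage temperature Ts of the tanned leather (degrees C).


Offered = pelt * offer_pct / 100 = 22.5610 * 1.7530 / 100 = 0.3955 kg
Uptake = offered - residual = 0.3955 - 0.1226 = 0.2729 kg
Cr2O3% on pelt = uptake / pelt * 100 = 0.2729 / 22.5610 * 100 = 1.2096 %
Ts = 80 + k * Cr2O3% = 80 + 8.9910 * 1.2096 = 90.8754 C


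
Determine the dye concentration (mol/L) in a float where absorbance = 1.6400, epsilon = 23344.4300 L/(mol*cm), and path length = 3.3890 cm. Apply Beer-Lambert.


Formula: c = A / (epsilon * l)
Substituting: c = 1.6400 / (23344.4300 * 3.3890)
Result: 2.0730e-05 mol/L


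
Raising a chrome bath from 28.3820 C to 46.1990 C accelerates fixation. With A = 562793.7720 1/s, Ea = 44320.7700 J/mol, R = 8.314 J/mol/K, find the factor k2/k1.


T1 = 28.3820 + 273.15 = 301.5320 K; T2 = 46.1990 + 273.15 = 319.3490 K
k1 = A * exp(-Ea/(R*T1)) = 562793.7720 * exp(-44320.7700/(8.314*301.5320)) = 0.0118127 1/s
k2 = A * exp(-Ea/(R*T2)) = 562793.7720 * exp(-44320.7700/(8.314*319.3490)) = 0.031675 1/s
k2/k1 = 0.031675 / 0.0118127 = 2.6814


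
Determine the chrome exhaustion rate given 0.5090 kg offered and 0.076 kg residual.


Formula: Uptake = (offered - residual) / offered * 100
Substituting: Uptake = (0.5090 - 0.076) / 0.5090 * 100
Result: 85.0688 %


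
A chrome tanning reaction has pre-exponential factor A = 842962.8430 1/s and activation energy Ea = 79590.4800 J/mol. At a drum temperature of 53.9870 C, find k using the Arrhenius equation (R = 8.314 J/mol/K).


T_K = T_C + 273.15 = 53.9870 + 273.15 = 327.1370 K
exponent = -Ea / (R * T_K) = -79590.4800 / (8.314 * 327.1370) = -29.2632
k = A * exp(exponent) = 842962.8430 * exp(-29.2632) = 1.6481e-07 1/s


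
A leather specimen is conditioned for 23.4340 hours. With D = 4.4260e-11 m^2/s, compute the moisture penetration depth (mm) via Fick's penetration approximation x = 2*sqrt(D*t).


t = 23.4340 hr * 3600 = 84362.4000 s
D * t = 4.4260e-11 * 84362.4000 = 3.7339e-06
x = 2 * sqrt(D*t) = 2 * sqrt(3.7339e-06) = 0.00386465 m = 3.8646 mm


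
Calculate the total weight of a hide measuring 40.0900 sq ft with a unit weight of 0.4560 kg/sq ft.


Formula: Weight = area * weight_per_sqft
Substituting: Weight = 40.0900 * 0.4560
Result: 18.2810 kg


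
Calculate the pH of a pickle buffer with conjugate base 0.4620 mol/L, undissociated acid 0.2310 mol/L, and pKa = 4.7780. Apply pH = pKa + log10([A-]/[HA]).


ratio = [A-] / [HA] = 0.4620 / 0.2310 = 2.0000
log10(ratio) = 0.3010
pH = pKa + log10(ratio) = 4.7780 + 0.3010 = 5.0790


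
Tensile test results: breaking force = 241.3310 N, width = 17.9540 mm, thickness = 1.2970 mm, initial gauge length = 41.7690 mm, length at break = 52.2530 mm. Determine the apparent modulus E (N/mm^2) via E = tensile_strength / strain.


TS = F / (w * t) = 241.3310 / (17.9540 * 1.2970) = 10.3636 N/mm^2
strain = (Lf - L0) / L0 = (52.2530 - 41.7690) / 41.7690 = 0.2510
E = TS / strain = 10.3636 / 0.2510 = 41.2894 N/mm^2


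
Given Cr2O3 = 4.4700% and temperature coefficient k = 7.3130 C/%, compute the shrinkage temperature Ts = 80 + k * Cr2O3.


Formula: Ts = 80 + k * Cr2O3
Substituting: Ts = 80 + 7.3130 * 4.4700
Result: 112.6891 C


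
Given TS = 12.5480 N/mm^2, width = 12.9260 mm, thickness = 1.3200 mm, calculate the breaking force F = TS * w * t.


Formula: F = TS * w * t
Substituting: F = 12.5480 * 12.9260 * 1.3200
Result: 214.0980 N


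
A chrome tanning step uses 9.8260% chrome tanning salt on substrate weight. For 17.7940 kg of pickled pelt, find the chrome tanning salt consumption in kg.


Formula: Chrome = substrate * pct / 100
Substituting: Chrome = 17.7940 * 9.8260 / 100
Result: 1.7484 kg


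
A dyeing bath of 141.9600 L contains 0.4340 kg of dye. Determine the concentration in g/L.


Formula: Conc = dye_mass(kg) / volume(L) * 1000
Substituting: Conc = 0.4340 / 141.9600 * 1000
Result: 3.0572 g/L


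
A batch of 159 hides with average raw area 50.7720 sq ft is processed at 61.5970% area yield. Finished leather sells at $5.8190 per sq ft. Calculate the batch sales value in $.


Raw_total = N * avg_area = 159 * 50.7720 = 8072.7480 sq ft
Finished = Raw_total * yield / 100 = 8072.7480 * 61.5970 / 100 = 4972.5706 sq ft
Value = Finished * price = 4972.5706 * 5.8190 = 28935.3882 $


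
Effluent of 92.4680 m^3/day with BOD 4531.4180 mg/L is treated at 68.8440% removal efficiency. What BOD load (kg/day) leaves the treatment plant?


Load_in = volume * conc / 1000 = 92.4680 * 4531.4180 / 1000 = 419.0112 kg/day
Removed = Load_in * eff / 100 = 419.0112 * 68.8440 / 100 = 288.4640 kg/day
Load_out = Load_in - Removed = 419.0112 - 288.4640 = 130.5471 kg/day


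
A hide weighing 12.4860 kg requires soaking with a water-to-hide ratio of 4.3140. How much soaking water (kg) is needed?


Formula: Water = hide_weight * ratio
Substituting: Water = 12.4860 * 4.3140
Result: 53.8646 kg


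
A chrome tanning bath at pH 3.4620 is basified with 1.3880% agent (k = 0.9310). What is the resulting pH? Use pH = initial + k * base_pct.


Formula: pH_final = pH_initial + k * base_pct
Substituting: pH_final = 3.4620 + 0.9310 * 1.3880
Result: 4.7542


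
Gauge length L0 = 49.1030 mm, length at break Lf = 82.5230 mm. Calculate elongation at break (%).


Formula: Elongation = (Lf - L0) / L0 * 100
Substituting: Elongation = (82.5230 - 49.1030) / 49.1030 * 100
Result: 68.0610 %


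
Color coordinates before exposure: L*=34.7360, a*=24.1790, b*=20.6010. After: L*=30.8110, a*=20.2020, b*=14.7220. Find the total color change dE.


dL = -3.9250, da = -3.9770, db = -5.8790
dE = sqrt((-3.9250)^2 + (-3.9770)^2 + (-5.8790)^2) = 8.1108


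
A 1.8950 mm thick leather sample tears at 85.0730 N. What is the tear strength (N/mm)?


Formula: Tear strength = force / thickness
Substituting: Tear strength = 85.0730 / 1.8950
Result: 44.8934 N/mm


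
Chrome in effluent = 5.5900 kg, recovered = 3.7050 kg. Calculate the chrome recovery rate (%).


Formula: Recovery = recovered / input * 100
Substituting: Recovery = 3.7050 / 5.5900 * 100
Result: 66.2791 %


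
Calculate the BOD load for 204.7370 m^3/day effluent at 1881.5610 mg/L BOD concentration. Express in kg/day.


Formula: BOD_load = volume * conc / 1000
Substituting: BOD_load = 204.7370 * 1881.5610 / 1000
Result: 385.2252 kg/day


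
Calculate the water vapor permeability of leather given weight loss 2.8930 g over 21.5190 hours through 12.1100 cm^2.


Formula: WVP = loss / (area * time)
Substituting: WVP = 2.8930 / (12.1100 * 21.5190)
Result: 0.0111015 g/(cm^2*hr)


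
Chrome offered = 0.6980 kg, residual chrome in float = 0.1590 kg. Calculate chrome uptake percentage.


Formula: Uptake = (offered - residual) / offered * 100
Substituting: Uptake = (0.6980 - 0.1590) / 0.6980 * 100
Result: 77.2206 %


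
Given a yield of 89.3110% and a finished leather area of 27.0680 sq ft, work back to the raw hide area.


Formula: raw = finished * 100 / yield
Substituting: raw = 27.0680 * 100 / 89.3110
Result: 30.3076 sq ft


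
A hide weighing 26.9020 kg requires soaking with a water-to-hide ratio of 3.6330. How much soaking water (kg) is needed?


Formula: Water = hide_weight * ratio
Substituting: Water = 26.9020 * 3.6330
Result: 97.7350 kg


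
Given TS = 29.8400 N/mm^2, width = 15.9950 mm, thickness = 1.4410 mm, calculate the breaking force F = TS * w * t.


Formula: F = TS * w * t
Substituting: F = 29.8400 * 15.9950 * 1.4410
Result: 687.7760 N


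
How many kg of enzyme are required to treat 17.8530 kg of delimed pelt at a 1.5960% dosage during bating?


Formula: Enzyme = substrate * pct / 100
Substituting: Enzyme = 17.8530 * 1.5960 / 100
Result: 0.2849 kg


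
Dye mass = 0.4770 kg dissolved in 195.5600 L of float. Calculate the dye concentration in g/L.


Formula: Conc = dye_mass(kg) / volume(L) * 1000
Substituting: Conc = 0.4770 / 195.5600 * 1000
Result: 2.4391 g/L


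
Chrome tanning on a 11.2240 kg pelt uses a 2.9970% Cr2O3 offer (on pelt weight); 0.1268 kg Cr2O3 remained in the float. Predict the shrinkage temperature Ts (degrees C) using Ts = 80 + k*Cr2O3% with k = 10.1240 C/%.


Offered = pelt * offer_pct / 100 = 11.2240 * 2.9970 / 100 = 0.3364 kg
Uptake = offered - residual = 0.3364 - 0.1268 = 0.2096 kg
Cr2O3% on pelt = uptake / pelt * 100 = 0.2096 / 11.2240 * 100 = 1.8673 %
Ts = 80 + k * Cr2O3% = 80 + 10.1240 * 1.8673 = 98.9043 C


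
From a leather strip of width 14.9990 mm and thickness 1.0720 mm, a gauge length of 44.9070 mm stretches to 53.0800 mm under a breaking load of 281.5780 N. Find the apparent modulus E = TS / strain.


TS = F / (w * t) = 281.5780 / (14.9990 * 1.0720) = 17.5122 N/mm^2
strain = (Lf - L0) / L0 = (53.0800 - 44.9070) / 44.9070 = 0.1820
E = TS / strain = 17.5122 / 0.1820 = 96.2220 N/mm^2


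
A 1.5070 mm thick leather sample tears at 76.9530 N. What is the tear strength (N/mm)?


Formula: Tear strength = force / thickness
Substituting: Tear strength = 76.9530 / 1.5070
Result: 51.0637 N/mm


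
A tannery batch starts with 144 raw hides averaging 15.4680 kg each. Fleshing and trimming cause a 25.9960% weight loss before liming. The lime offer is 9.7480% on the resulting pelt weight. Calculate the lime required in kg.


Total_raw = N * avg_wt = 144 * 15.4680 = 2227.3920 kg
Substrate = Total_raw * (1 - loss/100) = 2227.3920 * (1 - 25.9960/100) = 1648.3592 kg
Lime = Substrate * pct / 100 = 1648.3592 * 9.7480 / 100 = 160.6821 kg


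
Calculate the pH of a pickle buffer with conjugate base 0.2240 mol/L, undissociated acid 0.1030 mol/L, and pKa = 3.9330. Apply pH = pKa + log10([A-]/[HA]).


ratio = [A-] / [HA] = 0.2240 / 0.1030 = 2.1748
log10(ratio) = 0.3374
pH = pKa + log10(ratio) = 3.9330 + 0.3374 = 4.2704


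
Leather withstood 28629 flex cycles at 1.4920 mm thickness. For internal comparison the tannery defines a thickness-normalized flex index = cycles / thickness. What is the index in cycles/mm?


Formula: Index = cycles / thickness
Substituting: Index = 28629 / 1.4920
Result: 19188.3378 cycles/mm


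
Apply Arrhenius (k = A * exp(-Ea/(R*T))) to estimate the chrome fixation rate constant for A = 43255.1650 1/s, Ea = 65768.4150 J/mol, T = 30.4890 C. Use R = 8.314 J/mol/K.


T_K = T_C + 273.15 = 30.4890 + 273.15 = 303.6390 K
exponent = -Ea / (R * T_K) = -65768.4150 / (8.314 * 303.6390) = -26.0525
k = A * exp(exponent) = 43255.1650 * exp(-26.0525) = 2.0969e-07 1/s


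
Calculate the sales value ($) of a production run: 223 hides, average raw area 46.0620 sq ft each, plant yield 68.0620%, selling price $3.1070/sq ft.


Raw_total = N * avg_area = 223 * 46.0620 = 10271.8260 sq ft
Finished = Raw_total * yield / 100 = 10271.8260 * 68.0620 / 100 = 6991.2102 sq ft
Value = Finished * price = 6991.2102 * 3.1070 = 21721.6901 $


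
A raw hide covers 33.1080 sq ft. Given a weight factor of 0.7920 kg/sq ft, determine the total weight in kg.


Formula: Weight = area * weight_per_sqft
Substituting: Weight = 33.1080 * 0.7920
Result: 26.2215 kg


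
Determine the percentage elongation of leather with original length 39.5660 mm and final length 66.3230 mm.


Formula: Elongation = (Lf - L0) / L0 * 100
Substituting: Elongation = (66.3230 - 39.5660) / 39.5660 * 100
Result: 67.6262 %


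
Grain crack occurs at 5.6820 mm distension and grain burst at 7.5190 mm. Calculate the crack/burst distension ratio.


Formula: Ratio = crack / burst
Substituting: Ratio = 5.6820 / 7.5190
Result: 0.7557


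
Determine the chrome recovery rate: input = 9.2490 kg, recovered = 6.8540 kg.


Formula: Recovery = recovered / input * 100
Substituting: Recovery = 6.8540 / 9.2490 * 100
Result: 74.1053 %


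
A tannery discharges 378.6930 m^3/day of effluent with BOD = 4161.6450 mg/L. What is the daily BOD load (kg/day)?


Formula: BOD_load = volume * conc / 1000
Substituting: BOD_load = 378.6930 * 4161.6450 / 1000
Result: 1575.9858 kg/day


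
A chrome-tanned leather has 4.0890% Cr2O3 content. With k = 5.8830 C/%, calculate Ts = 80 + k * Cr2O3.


Formula: Ts = 80 + k * Cr2O3
Substituting: Ts = 80 + 5.8830 * 4.0890
Result: 104.0556 C


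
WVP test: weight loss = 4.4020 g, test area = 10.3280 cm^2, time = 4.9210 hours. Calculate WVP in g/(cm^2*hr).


Formula: WVP = loss / (area * time)
Substituting: WVP = 4.4020 / (10.3280 * 4.9210)
Result: 0.0866125 g/(cm^2*hr)


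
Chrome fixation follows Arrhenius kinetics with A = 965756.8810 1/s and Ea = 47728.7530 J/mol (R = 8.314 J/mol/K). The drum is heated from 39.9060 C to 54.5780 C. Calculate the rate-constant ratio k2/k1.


T1 = 39.9060 + 273.15 = 313.0560 K; T2 = 54.5780 + 273.15 = 327.7280 K
k1 = A * exp(-Ea/(R*T1)) = 965756.8810 * exp(-47728.7530/(8.314*313.0560)) = 0.0104917 1/s
k2 = A * exp(-Ea/(R*T2)) = 965756.8810 * exp(-47728.7530/(8.314*327.7280)) = 0.0238445 1/s
k2/k1 = 0.0238445 / 0.0104917 = 2.2727


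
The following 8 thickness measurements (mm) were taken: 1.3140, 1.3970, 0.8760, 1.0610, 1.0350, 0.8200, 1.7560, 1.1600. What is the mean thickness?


Formula: Average = sum / n
Substituting: Average = 9.4190 / 8
Result: 1.1774 mm


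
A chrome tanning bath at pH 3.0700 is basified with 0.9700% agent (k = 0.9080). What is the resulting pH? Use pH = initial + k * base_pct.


Formula: pH_final = pH_initial + k * base_pct
Substituting: pH_final = 3.0700 + 0.9080 * 0.9700
Result: 3.9508


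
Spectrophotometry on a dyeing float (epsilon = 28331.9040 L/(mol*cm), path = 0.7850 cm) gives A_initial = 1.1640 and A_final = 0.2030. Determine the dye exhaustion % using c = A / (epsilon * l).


c_initial = A_i / (epsilon * l) = 1.1640 / (28331.9040 * 0.7850) = 5.2337e-05 mol/L
c_final = A_f / (epsilon * l) = 0.2030 / (28331.9040 * 0.7850) = 9.1275e-06 mol/L
Exhaustion = (c_initial - c_final) / c_initial * 100 = (5.2337e-05 - 9.1275e-06) / 5.2337e-05 * 100 = 82.5601 %


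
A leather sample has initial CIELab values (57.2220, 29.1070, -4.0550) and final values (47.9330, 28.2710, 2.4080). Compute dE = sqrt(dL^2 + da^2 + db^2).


dL = -9.2890, da = -0.8360, db = 6.4630
dE = sqrt((-9.2890)^2 + (-0.8360)^2 + 6.4630^2) = 11.3470


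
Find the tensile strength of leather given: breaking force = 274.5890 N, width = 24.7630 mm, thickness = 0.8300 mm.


Formula: TS = force / (width * thickness)
Substituting: TS = 274.5890 / (24.7630 * 0.8300)
Result: 13.3599 N/mm^2


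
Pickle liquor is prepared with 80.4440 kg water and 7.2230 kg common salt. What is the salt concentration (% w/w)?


Formula: Conc = salt / (water + salt) * 100
Substituting: Conc = 7.2230 / (80.4440 + 7.2230) * 100
Result: 8.2391 %


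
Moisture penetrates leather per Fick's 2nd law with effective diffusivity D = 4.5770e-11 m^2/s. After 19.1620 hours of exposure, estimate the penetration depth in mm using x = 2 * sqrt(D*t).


t = 19.1620 hr * 3600 = 68983.2000 s
D * t = 4.5770e-11 * 68983.2000 = 3.1574e-06
x = 2 * sqrt(D*t) = 2 * sqrt(3.1574e-06) = 0.00355379 m = 3.5538 mm


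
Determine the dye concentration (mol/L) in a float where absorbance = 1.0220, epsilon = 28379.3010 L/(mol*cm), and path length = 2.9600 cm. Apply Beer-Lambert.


Formula: c = A / (epsilon * l)
Substituting: c = 1.0220 / (28379.3010 * 2.9600)
Result: 1.2166e-05 mol/L


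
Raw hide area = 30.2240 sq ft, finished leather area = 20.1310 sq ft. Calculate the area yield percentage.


Formula: Yield = finished / raw * 100
Substituting: Yield = 20.1310 / 30.2240 * 100
Result: 66.6060 %


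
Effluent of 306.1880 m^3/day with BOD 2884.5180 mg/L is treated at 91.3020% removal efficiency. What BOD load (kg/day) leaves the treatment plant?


Load_in = volume * conc / 1000 = 306.1880 * 2884.5180 / 1000 = 883.2048 kg/day
Removed = Load_in * eff / 100 = 883.2048 * 91.3020 / 100 = 806.3836 kg/day
Load_out = Load_in - Removed = 883.2048 - 806.3836 = 76.8212 kg/day


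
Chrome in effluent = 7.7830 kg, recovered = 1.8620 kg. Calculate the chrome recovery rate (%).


Formula: Recovery = recovered / input * 100
Substituting: Recovery = 1.8620 / 7.7830 * 100
Result: 23.9239 %


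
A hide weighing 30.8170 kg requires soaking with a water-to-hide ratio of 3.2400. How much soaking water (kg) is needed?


Formula: Water = hide_weight * ratio
Substituting: Water = 30.8170 * 3.2400
Result: 99.8471 kg


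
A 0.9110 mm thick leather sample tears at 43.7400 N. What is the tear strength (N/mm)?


Formula: Tear strength = force / thickness
Substituting: Tear strength = 43.7400 / 0.9110
Result: 48.0132 N/mm


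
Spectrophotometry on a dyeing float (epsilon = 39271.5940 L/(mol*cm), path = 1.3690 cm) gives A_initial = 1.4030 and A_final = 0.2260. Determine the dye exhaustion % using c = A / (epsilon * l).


c_initial = A_i / (epsilon * l) = 1.4030 / (39271.5940 * 1.3690) = 2.6096e-05 mol/L
c_final = A_f / (epsilon * l) = 0.2260 / (39271.5940 * 1.3690) = 4.2036e-06 mol/L
Exhaustion = (c_initial - c_final) / c_initial * 100 = (2.6096e-05 - 4.2036e-06) / 2.6096e-05 * 100 = 83.8917 %


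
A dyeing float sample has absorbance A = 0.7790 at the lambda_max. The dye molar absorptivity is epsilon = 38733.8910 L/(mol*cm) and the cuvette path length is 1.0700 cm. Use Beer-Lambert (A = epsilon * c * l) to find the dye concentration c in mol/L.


Formula: c = A / (epsilon * l)
Substituting: c = 0.7790 / (38733.8910 * 1.0700)
Result: 1.8796e-05 mol/L


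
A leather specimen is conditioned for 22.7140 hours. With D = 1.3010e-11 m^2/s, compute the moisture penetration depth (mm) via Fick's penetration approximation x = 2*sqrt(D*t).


t = 22.7140 hr * 3600 = 81770.4000 s
D * t = 1.3010e-11 * 81770.4000 = 1.0638e-06
x = 2 * sqrt(D*t) = 2 * sqrt(1.0638e-06) = 0.00206285 m = 2.0628 mm


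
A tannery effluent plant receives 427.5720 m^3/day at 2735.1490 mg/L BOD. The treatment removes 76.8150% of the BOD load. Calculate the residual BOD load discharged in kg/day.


Load_in = volume * conc / 1000 = 427.5720 * 2735.1490 / 1000 = 1169.4731 kg/day
Removed = Load_in * eff / 100 = 1169.4731 * 76.8150 / 100 = 898.3308 kg/day
Load_out = Load_in - Removed = 1169.4731 - 898.3308 = 271.1423 kg/day


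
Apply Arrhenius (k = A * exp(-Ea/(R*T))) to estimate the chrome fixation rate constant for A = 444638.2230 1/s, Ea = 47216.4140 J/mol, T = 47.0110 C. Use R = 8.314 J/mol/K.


T_K = T_C + 273.15 = 47.0110 + 273.15 = 320.1610 K
exponent = -Ea / (R * T_K) = -47216.4140 / (8.314 * 320.1610) = -17.7384
k = A * exp(exponent) = 444638.2230 * exp(-17.7384) = 0.00879662 1/s


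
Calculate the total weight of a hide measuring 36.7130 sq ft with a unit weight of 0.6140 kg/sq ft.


Formula: Weight = area * weight_per_sqft
Substituting: Weight = 36.7130 * 0.6140
Result: 22.5418 kg


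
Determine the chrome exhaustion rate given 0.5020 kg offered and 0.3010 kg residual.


Formula: Uptake = (offered - residual) / offered * 100
Substituting: Uptake = (0.5020 - 0.3010) / 0.5020 * 100
Result: 40.0398 %


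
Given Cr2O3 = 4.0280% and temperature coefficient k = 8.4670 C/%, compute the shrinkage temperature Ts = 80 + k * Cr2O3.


Formula: Ts = 80 + k * Cr2O3
Substituting: Ts = 80 + 8.4670 * 4.0280
Result: 114.1051 C


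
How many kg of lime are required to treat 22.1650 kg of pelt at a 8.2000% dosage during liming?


Formula: Lime = substrate * pct / 100
Substituting: Lime = 22.1650 * 8.2000 / 100
Result: 1.8175 kg


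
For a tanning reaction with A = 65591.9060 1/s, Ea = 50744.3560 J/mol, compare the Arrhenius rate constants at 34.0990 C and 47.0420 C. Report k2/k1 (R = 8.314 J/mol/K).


T1 = 34.0990 + 273.15 = 307.2490 K; T2 = 47.0420 + 273.15 = 320.1920 K
k1 = A * exp(-Ea/(R*T1)) = 65591.9060 * exp(-50744.3560/(8.314*307.2490)) = 1.5475e-04 1/s
k2 = A * exp(-Ea/(R*T2)) = 65591.9060 * exp(-50744.3560/(8.314*320.1920)) = 3.4542e-04 1/s
k2/k1 = 3.4542e-04 / 1.5475e-04 = 2.2322


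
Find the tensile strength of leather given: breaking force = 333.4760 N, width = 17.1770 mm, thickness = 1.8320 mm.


Formula: TS = force / (width * thickness)
Substituting: TS = 333.4760 / (17.1770 * 1.8320)
Result: 10.5972 N/mm^2


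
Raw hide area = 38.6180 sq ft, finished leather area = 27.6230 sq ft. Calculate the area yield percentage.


Formula: Yield = finished / raw * 100
Substituting: Yield = 27.6230 / 38.6180 * 100
Result: 71.5288 %


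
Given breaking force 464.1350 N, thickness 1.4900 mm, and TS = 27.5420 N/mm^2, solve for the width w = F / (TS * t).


Formula: w = F / (TS * t)
Substituting: w = 464.1350 / (27.5420 * 1.4900)
Result: 11.3100 mm


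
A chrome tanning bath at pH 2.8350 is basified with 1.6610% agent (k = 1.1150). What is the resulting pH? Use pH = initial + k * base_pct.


Formula: pH_final = pH_initial + k * base_pct
Substituting: pH_final = 2.8350 + 1.1150 * 1.6610
Result: 4.6870


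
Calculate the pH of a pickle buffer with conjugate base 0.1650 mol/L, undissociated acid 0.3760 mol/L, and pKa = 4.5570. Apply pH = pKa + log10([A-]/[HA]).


ratio = [A-] / [HA] = 0.1650 / 0.3760 = 0.4388
log10(ratio) = -0.3577
pH = pKa + log10(ratio) = 4.5570 - 0.3577 = 4.1993


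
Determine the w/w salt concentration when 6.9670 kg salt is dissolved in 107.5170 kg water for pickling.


Formula: Conc = salt / (water + salt) * 100
Substituting: Conc = 6.9670 / (107.5170 + 6.9670) * 100
Result: 6.0856 %


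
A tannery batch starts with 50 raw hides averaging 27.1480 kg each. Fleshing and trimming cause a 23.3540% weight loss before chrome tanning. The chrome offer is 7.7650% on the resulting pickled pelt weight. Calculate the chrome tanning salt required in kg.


Total_raw = N * avg_wt = 50 * 27.1480 = 1357.4000 kg
Substrate = Total_raw * (1 - loss/100) = 1357.4000 * (1 - 23.3540/100) = 1040.3928 kg
Chrome = Substrate * pct / 100 = 1040.3928 * 7.7650 / 100 = 80.7865 kg


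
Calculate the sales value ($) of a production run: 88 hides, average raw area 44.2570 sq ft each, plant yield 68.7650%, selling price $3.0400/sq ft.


Raw_total = N * avg_area = 88 * 44.2570 = 3894.6160 sq ft
Finished = Raw_total * yield / 100 = 3894.6160 * 68.7650 / 100 = 2678.1327 sq ft
Value = Finished * price = 2678.1327 * 3.0400 = 8141.5234 $


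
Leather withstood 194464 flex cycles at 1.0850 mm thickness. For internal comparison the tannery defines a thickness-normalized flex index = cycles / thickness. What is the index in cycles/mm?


Formula: Index = cycles / thickness
Substituting: Index = 194464 / 1.0850
Result: 179229.4931 cycles/mm


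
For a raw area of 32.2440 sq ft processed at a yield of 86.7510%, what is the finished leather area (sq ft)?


Formula: finished = raw * yield / 100
Substituting: finished = 32.2440 * 86.7510 / 100
Result: 27.9720 sq ft


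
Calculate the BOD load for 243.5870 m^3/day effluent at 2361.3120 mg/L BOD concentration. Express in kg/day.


Formula: BOD_load = volume * conc / 1000
Substituting: BOD_load = 243.5870 * 2361.3120 / 1000
Result: 575.1849 kg/day


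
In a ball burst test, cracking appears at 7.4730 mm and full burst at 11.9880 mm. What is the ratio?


Formula: Ratio = crack / burst
Substituting: Ratio = 7.4730 / 11.9880
Result: 0.6234


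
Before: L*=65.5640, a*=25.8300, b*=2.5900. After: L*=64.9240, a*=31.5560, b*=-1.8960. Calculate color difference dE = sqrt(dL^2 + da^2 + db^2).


dL = -0.6400, da = 5.7260, db = -4.4860
dE = sqrt((-0.6400)^2 + 5.7260^2 + (-4.4860)^2) = 7.3021


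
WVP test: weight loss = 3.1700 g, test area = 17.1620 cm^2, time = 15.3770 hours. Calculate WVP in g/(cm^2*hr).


Formula: WVP = loss / (area * time)
Substituting: WVP = 3.1700 / (17.1620 * 15.3770)
Result: 0.0120121 g/(cm^2*hr)


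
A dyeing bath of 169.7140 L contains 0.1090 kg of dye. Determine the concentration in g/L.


Formula: Conc = dye_mass(kg) / volume(L) * 1000
Substituting: Conc = 0.1090 / 169.7140 * 1000
Result: 0.6423 g/L


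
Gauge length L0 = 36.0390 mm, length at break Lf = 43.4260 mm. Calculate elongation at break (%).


Formula: Elongation = (Lf - L0) / L0 * 100
Substituting: Elongation = (43.4260 - 36.0390) / 36.0390 * 100
Result: 20.4972 %


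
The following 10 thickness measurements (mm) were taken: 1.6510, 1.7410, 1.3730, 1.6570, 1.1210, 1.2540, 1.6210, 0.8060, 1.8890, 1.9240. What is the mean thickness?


Formula: Average = sum / n
Substituting: Average = 15.0370 / 10
Result: 1.5037 mm


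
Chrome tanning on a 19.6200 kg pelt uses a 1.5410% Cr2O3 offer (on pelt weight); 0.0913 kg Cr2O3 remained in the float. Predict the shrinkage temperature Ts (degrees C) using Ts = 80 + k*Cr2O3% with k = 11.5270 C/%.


Offered = pelt * offer_pct / 100 = 19.6200 * 1.5410 / 100 = 0.3023 kg
Uptake = offered - residual = 0.3023 - 0.0913 = 0.2110 kg
Cr2O3% on pelt = uptake / pelt * 100 = 0.2110 / 19.6200 * 100 = 1.0757 %
Ts = 80 + k * Cr2O3% = 80 + 11.5270 * 1.0757 = 92.3991 C


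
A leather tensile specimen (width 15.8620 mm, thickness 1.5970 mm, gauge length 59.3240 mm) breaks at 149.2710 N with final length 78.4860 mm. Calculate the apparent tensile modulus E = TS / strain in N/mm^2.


TS = F / (w * t) = 149.2710 / (15.8620 * 1.5970) = 5.8927 N/mm^2
strain = (Lf - L0) / L0 = (78.4860 - 59.3240) / 59.3240 = 0.3230
E = TS / strain = 5.8927 / 0.3230 = 18.2432 N/mm^2


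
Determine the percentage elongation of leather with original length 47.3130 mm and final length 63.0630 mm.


Formula: Elongation = (Lf - L0) / L0 * 100
Substituting: Elongation = (63.0630 - 47.3130) / 47.3130 * 100
Result: 33.2889 %


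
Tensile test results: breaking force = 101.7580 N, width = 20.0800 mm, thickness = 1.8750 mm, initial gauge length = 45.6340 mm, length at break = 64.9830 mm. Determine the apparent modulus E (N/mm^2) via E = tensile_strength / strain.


TS = F / (w * t) = 101.7580 / (20.0800 * 1.8750) = 2.7027 N/mm^2
strain = (Lf - L0) / L0 = (64.9830 - 45.6340) / 45.6340 = 0.4240
E = TS / strain = 2.7027 / 0.4240 = 6.3743 N/mm^2


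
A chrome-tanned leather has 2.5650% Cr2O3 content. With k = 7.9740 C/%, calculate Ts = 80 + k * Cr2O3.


Formula: Ts = 80 + k * Cr2O3
Substituting: Ts = 80 + 7.9740 * 2.5650
Result: 100.4533 C


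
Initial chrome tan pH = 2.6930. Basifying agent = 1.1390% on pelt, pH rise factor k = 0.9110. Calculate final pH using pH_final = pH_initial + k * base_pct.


Formula: pH_final = pH_initial + k * base_pct
Substituting: pH_final = 2.6930 + 0.9110 * 1.1390
Result: 3.7306


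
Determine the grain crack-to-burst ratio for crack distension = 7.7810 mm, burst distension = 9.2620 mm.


Formula: Ratio = crack / burst
Substituting: Ratio = 7.7810 / 9.2620
Result: 0.8401


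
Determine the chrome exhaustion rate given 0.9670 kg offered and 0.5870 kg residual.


Formula: Uptake = (offered - residual) / offered * 100
Substituting: Uptake = (0.9670 - 0.5870) / 0.9670 * 100
Result: 39.2968 %


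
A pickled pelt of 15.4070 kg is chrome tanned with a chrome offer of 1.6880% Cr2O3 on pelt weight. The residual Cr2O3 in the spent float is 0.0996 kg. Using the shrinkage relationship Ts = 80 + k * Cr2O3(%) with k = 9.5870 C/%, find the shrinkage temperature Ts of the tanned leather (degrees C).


Offered = pelt * offer_pct / 100 = 15.4070 * 1.6880 / 100 = 0.2601 kg
Uptake = offered - residual = 0.2601 - 0.0996 = 0.1605 kg
Cr2O3% on pelt = uptake / pelt * 100 = 0.1605 / 15.4070 * 100 = 1.0415 %
Ts = 80 + k * Cr2O3% = 80 + 9.5870 * 1.0415 = 89.9852 C


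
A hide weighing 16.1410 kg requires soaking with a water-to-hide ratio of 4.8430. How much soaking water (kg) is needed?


Formula: Water = hide_weight * ratio
Substituting: Water = 16.1410 * 4.8430
Result: 78.1709 kg


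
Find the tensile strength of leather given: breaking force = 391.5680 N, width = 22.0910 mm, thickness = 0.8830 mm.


Formula: TS = force / (width * thickness)
Substituting: TS = 391.5680 / (22.0910 * 0.8830)
Result: 20.0739 N/mm^2


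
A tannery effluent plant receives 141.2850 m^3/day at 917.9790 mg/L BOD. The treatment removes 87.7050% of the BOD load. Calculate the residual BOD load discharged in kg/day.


Load_in = volume * conc / 1000 = 141.2850 * 917.9790 / 1000 = 129.6967 kg/day
Removed = Load_in * eff / 100 = 129.6967 * 87.7050 / 100 = 113.7505 kg/day
Load_out = Load_in - Removed = 129.6967 - 113.7505 = 15.9462 kg/day


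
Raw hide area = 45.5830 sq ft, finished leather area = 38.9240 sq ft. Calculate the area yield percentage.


Formula: Yield = finished / raw * 100
Substituting: Yield = 38.9240 / 45.5830 * 100
Result: 85.3915 %


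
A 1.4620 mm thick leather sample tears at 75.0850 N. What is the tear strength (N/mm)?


Formula: Tear strength = force / thickness
Substituting: Tear strength = 75.0850 / 1.4620
Result: 51.3577 N/mm


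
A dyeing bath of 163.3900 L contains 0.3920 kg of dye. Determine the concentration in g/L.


Formula: Conc = dye_mass(kg) / volume(L) * 1000
Substituting: Conc = 0.3920 / 163.3900 * 1000
Result: 2.3992 g/L


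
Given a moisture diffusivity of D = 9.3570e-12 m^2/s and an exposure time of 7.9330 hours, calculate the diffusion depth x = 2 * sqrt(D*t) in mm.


t = 7.9330 hr * 3600 = 28558.8000 s
D * t = 9.3570e-12 * 28558.8000 = 2.6722e-07
x = 2 * sqrt(D*t) = 2 * sqrt(2.6722e-07) = 0.00103388 m = 1.0339 mm


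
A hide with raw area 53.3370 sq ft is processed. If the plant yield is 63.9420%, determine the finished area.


Formula: finished = raw * yield / 100
Substituting: finished = 53.3370 * 63.9420 / 100
Result: 34.1047 sq ft


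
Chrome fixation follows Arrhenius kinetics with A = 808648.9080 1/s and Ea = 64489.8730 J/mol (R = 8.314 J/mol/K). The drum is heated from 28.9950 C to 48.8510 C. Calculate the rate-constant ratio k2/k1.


T1 = 28.9950 + 273.15 = 302.1450 K; T2 = 48.8510 + 273.15 = 322.0010 K
k1 = A * exp(-Ea/(R*T1)) = 808648.9080 * exp(-64489.8730/(8.314*302.1450)) = 5.7331e-06 1/s
k2 = A * exp(-Ea/(R*T2)) = 808648.9080 * exp(-64489.8730/(8.314*322.0010)) = 2.7919e-05 1/s
k2/k1 = 2.7919e-05 / 5.7331e-06 = 4.8699


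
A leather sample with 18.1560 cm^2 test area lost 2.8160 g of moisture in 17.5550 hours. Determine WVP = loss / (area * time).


Formula: WVP = loss / (area * time)
Substituting: WVP = 2.8160 / (18.1560 * 17.5550)
Result: 0.0088351 g/(cm^2*hr)


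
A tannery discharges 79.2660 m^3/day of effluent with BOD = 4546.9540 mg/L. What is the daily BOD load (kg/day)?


Formula: BOD_load = volume * conc / 1000
Substituting: BOD_load = 79.2660 * 4546.9540 / 1000
Result: 360.4189 kg/day


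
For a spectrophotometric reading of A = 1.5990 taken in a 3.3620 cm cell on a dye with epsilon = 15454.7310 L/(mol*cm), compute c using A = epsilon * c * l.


Formula: c = A / (epsilon * l)
Substituting: c = 1.5990 / (15454.7310 * 3.3620)
Result: 3.0774e-05 mol/L


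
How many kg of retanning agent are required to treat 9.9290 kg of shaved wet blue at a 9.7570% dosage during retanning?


Formula: Retan = substrate * pct / 100
Substituting: Retan = 9.9290 * 9.7570 / 100
Result: 0.9688 kg


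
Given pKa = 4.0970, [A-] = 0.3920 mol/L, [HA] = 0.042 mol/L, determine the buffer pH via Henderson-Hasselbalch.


ratio = [A-] / [HA] = 0.3920 / 0.042 = 9.3333
log10(ratio) = 0.9700
pH = pKa + log10(ratio) = 4.0970 + 0.9700 = 5.0670


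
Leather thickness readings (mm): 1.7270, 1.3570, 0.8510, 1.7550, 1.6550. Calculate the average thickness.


Formula: Average = sum / n
Substituting: Average = 7.3450 / 5
Result: 1.4690 mm


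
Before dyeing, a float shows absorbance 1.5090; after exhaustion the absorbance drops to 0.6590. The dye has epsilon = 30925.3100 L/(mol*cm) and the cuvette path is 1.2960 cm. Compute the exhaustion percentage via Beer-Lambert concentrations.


c_initial = A_i / (epsilon * l) = 1.5090 / (30925.3100 * 1.2960) = 3.7650e-05 mol/L
c_final = A_f / (epsilon * l) = 0.6590 / (30925.3100 * 1.2960) = 1.6442e-05 mol/L
Exhaustion = (c_initial - c_final) / c_initial * 100 = (3.7650e-05 - 1.6442e-05) / 3.7650e-05 * 100 = 56.3287 %


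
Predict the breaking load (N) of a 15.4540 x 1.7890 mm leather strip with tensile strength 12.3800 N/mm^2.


Formula: F = TS * w * t
Substituting: F = 12.3800 * 15.4540 * 1.7890
Result: 342.2724 N


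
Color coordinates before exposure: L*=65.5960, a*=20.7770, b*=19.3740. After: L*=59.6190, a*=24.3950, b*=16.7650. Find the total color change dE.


dL = -5.9770, da = 3.6180, db = -2.6090
dE = sqrt((-5.9770)^2 + 3.6180^2 + (-2.6090)^2) = 7.4580


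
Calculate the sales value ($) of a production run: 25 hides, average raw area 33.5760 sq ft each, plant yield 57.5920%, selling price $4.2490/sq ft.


Raw_total = N * avg_area = 25 * 33.5760 = 839.4000 sq ft
Finished = Raw_total * yield / 100 = 839.4000 * 57.5920 / 100 = 483.4272 sq ft
Value = Finished * price = 483.4272 * 4.2490 = 2054.0824 $


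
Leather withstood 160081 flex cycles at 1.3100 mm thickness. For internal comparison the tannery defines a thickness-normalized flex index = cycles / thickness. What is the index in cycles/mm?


Formula: Index = cycles / thickness
Substituting: Index = 160081 / 1.3100
Result: 122199.2366 cycles/mm


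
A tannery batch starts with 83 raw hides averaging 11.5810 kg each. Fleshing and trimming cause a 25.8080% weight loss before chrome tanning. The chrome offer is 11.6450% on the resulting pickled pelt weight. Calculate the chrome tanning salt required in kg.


Total_raw = N * avg_wt = 83 * 11.5810 = 961.2230 kg
Substrate = Total_raw * (1 - loss/100) = 961.2230 * (1 - 25.8080/100) = 713.1506 kg
Chrome = Substrate * pct / 100 = 713.1506 * 11.6450 / 100 = 83.0464 kg


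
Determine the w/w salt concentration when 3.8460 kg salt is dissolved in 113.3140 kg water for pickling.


Formula: Conc = salt / (water + salt) * 100
Substituting: Conc = 3.8460 / (113.3140 + 3.8460) * 100
Result: 3.2827 %


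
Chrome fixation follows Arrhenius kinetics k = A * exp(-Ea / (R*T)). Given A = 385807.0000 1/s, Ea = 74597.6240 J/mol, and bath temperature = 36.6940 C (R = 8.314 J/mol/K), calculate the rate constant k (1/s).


T_K = T_C + 273.15 = 36.6940 + 273.15 = 309.8440 K
exponent = -Ea / (R * T_K) = -74597.6240 / (8.314 * 309.8440) = -28.9582
k = A * exp(exponent) = 385807.0000 * exp(-28.9582) = 1.0232e-07 1/s


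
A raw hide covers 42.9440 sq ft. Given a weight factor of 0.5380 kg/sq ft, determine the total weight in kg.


Formula: Weight = area * weight_per_sqft
Substituting: Weight = 42.9440 * 0.5380
Result: 23.1039 kg


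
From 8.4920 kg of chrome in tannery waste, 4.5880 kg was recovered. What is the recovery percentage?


Formula: Recovery = recovered / input * 100
Substituting: Recovery = 4.5880 / 8.4920 * 100
Result: 54.0273 %


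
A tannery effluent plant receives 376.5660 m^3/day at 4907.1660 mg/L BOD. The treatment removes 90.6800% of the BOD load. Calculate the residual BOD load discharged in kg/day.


Load_in = volume * conc / 1000 = 376.5660 * 4907.1660 / 1000 = 1847.8719 kg/day
Removed = Load_in * eff / 100 = 1847.8719 * 90.6800 / 100 = 1675.6502 kg/day
Load_out = Load_in - Removed = 1847.8719 - 1675.6502 = 172.2217 kg/day


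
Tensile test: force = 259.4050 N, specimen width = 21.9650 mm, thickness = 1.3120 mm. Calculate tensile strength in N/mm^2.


Formula: TS = force / (width * thickness)
Substituting: TS = 259.4050 / (21.9650 * 1.3120)
Result: 9.0015 N/mm^2


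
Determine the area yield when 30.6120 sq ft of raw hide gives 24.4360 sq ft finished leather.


Formula: Yield = finished / raw * 100
Substituting: Yield = 24.4360 / 30.6120 * 100
Result: 79.8249 %


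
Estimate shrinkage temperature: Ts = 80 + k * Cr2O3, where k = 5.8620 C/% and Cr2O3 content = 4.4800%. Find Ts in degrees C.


Formula: Ts = 80 + k * Cr2O3
Substituting: Ts = 80 + 5.8620 * 4.4800
Result: 106.2618 C


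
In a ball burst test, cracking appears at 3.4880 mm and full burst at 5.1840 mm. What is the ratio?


Formula: Ratio = crack / burst
Substituting: Ratio = 3.4880 / 5.1840
Result: 0.6728


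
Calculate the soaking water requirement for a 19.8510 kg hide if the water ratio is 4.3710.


Formula: Water = hide_weight * ratio
Substituting: Water = 19.8510 * 4.3710
Result: 86.7687 kg


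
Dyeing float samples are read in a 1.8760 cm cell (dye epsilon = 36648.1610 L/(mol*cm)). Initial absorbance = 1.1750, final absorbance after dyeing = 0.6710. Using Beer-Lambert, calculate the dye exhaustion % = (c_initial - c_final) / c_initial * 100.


c_initial = A_i / (epsilon * l) = 1.1750 / (36648.1610 * 1.8760) = 1.7090e-05 mol/L
c_final = A_f / (epsilon * l) = 0.6710 / (36648.1610 * 1.8760) = 9.7597e-06 mol/L
Exhaustion = (c_initial - c_final) / c_initial * 100 = (1.7090e-05 - 9.7597e-06) / 1.7090e-05 * 100 = 42.8936 %


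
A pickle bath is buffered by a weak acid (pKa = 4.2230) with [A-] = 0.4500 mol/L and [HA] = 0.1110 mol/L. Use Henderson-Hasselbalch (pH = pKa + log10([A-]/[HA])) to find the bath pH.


ratio = [A-] / [HA] = 0.4500 / 0.1110 = 4.0541
log10(ratio) = 0.6079
pH = pKa + log10(ratio) = 4.2230 + 0.6079 = 4.8309


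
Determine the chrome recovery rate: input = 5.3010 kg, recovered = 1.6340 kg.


Formula: Recovery = recovered / input * 100
Substituting: Recovery = 1.6340 / 5.3010 * 100
Result: 30.8244 %


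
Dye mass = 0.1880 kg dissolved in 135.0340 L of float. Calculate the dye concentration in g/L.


Formula: Conc = dye_mass(kg) / volume(L) * 1000
Substituting: Conc = 0.1880 / 135.0340 * 1000
Result: 1.3922 g/L


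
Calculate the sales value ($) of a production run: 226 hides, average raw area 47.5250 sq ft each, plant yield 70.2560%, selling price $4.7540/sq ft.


Raw_total = N * avg_area = 226 * 47.5250 = 10740.6500 sq ft
Finished = Raw_total * yield / 100 = 10740.6500 * 70.2560 / 100 = 7545.9511 sq ft
Value = Finished * price = 7545.9511 * 4.7540 = 35873.4514 $


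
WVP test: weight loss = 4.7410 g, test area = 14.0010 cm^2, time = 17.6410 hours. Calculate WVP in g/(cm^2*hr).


Formula: WVP = loss / (area * time)
Substituting: WVP = 4.7410 / (14.0010 * 17.6410)
Result: 0.019195 g/(cm^2*hr)


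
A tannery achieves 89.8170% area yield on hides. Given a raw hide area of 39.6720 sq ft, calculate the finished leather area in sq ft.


Formula: finished = raw * yield / 100
Substituting: finished = 39.6720 * 89.8170 / 100
Result: 35.6322 sq ft


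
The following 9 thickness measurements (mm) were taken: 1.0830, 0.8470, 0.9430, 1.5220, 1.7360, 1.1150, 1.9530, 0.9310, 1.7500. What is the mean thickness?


Formula: Average = sum / n
Substituting: Average = 11.8800 / 9
Result: 1.3200 mm


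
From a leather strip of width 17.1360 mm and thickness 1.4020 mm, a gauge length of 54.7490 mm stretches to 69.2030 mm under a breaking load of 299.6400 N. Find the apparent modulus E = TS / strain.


TS = F / (w * t) = 299.6400 / (17.1360 * 1.4020) = 12.4722 N/mm^2
strain = (Lf - L0) / L0 = (69.2030 - 54.7490) / 54.7490 = 0.2640
E = TS / strain = 12.4722 / 0.2640 = 47.2422 N/mm^2


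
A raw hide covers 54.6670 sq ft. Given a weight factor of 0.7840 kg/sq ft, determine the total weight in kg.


Formula: Weight = area * weight_per_sqft
Substituting: Weight = 54.6670 * 0.7840
Result: 42.8589 kg


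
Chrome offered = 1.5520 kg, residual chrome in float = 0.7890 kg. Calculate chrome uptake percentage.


Formula: Uptake = (offered - residual) / offered * 100
Substituting: Uptake = (1.5520 - 0.7890) / 1.5520 * 100
Result: 49.1624 %


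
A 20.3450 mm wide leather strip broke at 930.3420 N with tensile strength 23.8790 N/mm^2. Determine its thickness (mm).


Formula: t = F / (TS * w)
Substituting: t = 930.3420 / (23.8790 * 20.3450)
Result: 1.9150 mm


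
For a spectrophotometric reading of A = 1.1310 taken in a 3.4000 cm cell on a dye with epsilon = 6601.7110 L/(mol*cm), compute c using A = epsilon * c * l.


Formula: c = A / (epsilon * l)
Substituting: c = 1.1310 / (6601.7110 * 3.4000)
Result: 5.0388e-05 mol/L
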